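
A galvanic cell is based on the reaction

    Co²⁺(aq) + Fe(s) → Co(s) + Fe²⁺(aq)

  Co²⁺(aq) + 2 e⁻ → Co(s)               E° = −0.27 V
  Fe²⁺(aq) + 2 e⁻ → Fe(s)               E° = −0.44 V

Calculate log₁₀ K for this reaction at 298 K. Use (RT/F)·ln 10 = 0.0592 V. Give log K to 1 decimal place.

The Co²⁺/Co couple is reduced (cathode); E°cell = −0.27 − (−0.44) = +0.17 V with n = 2.
At equilibrium E = 0, so log K = nE°cell / 0.0592 = (2)(+0.17) / 0.0592 = 5.7.

log K = 5.7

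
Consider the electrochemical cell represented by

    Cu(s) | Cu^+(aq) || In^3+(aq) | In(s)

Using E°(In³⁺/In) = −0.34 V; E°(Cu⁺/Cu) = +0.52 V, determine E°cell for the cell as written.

−0.86 V

By convention the left-hand electrode in cell notation is the anode (oxidation) and the right-hand electrode is the cathode (reduction).
E°cell = E°(right) − E°(left) = −0.34 − (+0.52) = −0.86 V.
The negative sign shows that, as written, the cell would require an external voltage to drive the reaction.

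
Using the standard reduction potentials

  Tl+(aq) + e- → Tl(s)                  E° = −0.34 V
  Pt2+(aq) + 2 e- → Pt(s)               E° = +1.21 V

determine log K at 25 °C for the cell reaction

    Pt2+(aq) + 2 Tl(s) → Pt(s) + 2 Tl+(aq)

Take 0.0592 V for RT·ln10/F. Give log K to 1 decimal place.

log K = 52.4

The Pt²⁺/Pt couple is reduced (cathode); E°cell = +1.21 − (−0.34) = +1.55 V with n = 2.
At equilibrium E = 0, so log K = nE°cell / 0.0592 = (2)(+1.55) / 0.0592 = 52.4.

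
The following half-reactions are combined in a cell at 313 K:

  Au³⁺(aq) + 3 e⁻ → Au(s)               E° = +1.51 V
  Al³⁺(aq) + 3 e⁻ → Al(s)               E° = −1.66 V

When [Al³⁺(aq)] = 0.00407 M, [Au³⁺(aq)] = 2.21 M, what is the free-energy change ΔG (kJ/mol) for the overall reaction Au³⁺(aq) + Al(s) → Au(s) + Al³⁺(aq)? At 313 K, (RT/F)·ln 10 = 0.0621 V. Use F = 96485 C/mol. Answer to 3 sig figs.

−934 kJ/mol

The standard cell potential is +1.51 − (−1.66) = +3.17 V, with n = 3 electrons in the balanced equation.
The reaction quotient is [Al³⁺(aq)] / [Au³⁺(aq)] = 0.00184; by Nernst, E = +3.17 − (0.0621/3)(−2.735) = +3.2266 V.
Then ΔG = −nFE = −3 × 96485 × +3.2266 J/mol = −934 kJ/mol.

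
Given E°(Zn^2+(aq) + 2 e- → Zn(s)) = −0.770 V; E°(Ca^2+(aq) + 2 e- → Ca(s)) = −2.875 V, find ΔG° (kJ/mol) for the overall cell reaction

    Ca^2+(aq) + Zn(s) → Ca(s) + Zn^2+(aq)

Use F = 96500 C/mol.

+406 kJ/mol

In the reaction as written Ca^2+(aq) is reduced, so the Ca²⁺/Ca couple is the cathode and Zn²⁺/Zn is the anode.
E°cell = −2.875 − (−0.770) = −2.105 V; balancing electrons gives n = 2.
ΔG° = −nFE°cell = −(2)(96500)(−2.105) J/mol = +406 kJ/mol.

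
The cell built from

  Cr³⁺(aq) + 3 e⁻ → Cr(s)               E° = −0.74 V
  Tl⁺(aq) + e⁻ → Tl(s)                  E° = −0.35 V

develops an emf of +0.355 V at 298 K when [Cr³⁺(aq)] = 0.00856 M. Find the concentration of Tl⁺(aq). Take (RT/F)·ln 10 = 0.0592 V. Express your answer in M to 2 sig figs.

Tl⁺/Tl is the cathode (higher E°); E°cell = −0.35 − (−0.74) = +0.39 V with n = 3.
Rearranging E = E° − (0.0592/n)·log Q gives log Q = 3(+0.39 − (+0.355))/0.0592 = 1.774.
The balanced reaction is 3 Tl⁺(aq) + Cr(s) → 3 Tl(s) + Cr³⁺(aq), so Q = [Cr³⁺(aq)] / [Tl⁺(aq)]^3.
Substituting the known concentrations and solving, log [Tl⁺(aq)] = −1.281 and [Tl⁺(aq)] = 0.052 M.

0.052 M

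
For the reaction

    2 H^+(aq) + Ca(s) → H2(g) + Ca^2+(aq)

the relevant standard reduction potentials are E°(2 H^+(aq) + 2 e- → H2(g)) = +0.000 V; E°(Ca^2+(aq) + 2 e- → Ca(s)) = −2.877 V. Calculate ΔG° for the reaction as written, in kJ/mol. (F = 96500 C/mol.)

In the reaction as written H^+(aq) is reduced, so the 2H⁺/H₂ couple is the cathode and Ca²⁺/Ca is the anode.
E°cell = +0.000 − (−2.877) = +2.877 V; balancing electrons gives n = 2.
ΔG° = −nFE°cell = −(2)(96500)(+2.877) J/mol = −555 kJ/mol.

−555 kJ/mol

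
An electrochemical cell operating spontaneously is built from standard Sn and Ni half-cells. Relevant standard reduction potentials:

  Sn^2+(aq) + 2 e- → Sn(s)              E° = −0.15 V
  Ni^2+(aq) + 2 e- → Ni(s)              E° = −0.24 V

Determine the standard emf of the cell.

Of the two couples in this cell, the one with the more positive reduction potential is reduced at the cathode: here that is Sn²⁺/Sn (−0.15 V); Ni²⁺/Ni (−0.24 V) is the anode.
E°cell = E°(cathode) − E°(anode) = −0.15 − (−0.24) = +0.09 V.

+0.09 V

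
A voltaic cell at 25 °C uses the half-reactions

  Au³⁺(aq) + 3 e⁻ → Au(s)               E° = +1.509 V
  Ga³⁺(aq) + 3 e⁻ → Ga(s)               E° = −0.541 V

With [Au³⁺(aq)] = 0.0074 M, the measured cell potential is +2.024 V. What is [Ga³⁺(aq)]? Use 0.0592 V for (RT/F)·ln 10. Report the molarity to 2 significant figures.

The Au³⁺/Au couple has the larger reduction potential, so it is the cathode: E°cell = +1.509 − (−0.541) = +2.050 V and n = 3.
Rearranging E = E° − (0.0592/n)·log Q gives log Q = 3(+2.050 − (+2.024))/0.0592 = 1.318.
The balanced reaction is Au³⁺(aq) + Ga(s) → Au(s) + Ga³⁺(aq), so Q = [Ga³⁺(aq)] / [Au³⁺(aq)].
Substituting the known concentrations and solving, log [Ga³⁺(aq)] = −0.813 and [Ga³⁺(aq)] = 0.15 M.

0.15 M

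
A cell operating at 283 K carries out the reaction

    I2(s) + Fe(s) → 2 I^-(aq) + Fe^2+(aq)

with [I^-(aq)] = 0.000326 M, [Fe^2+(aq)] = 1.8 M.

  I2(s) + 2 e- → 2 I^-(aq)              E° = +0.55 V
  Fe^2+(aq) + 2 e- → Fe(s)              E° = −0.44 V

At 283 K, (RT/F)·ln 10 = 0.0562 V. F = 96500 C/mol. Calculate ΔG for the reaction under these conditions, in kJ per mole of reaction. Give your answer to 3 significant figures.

The standard cell potential is +0.55 − (−0.44) = +0.99 V, with n = 2 electrons in the balanced equation.
Q = [I^-(aq)]^2·[Fe^2+(aq)] = 1.91×10^−7, so log Q = −6.718 and E = +0.99 − (0.0562/2)(−6.718) = +1.1788 V.
ΔG = −nFE = −(2)(96500)(+1.1788) J/mol = −228 kJ/mol.

−228 kJ/mol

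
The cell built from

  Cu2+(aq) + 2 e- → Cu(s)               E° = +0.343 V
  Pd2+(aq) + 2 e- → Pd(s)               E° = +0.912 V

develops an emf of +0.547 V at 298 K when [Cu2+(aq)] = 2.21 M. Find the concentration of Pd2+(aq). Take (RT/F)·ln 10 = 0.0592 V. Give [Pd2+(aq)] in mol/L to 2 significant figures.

0.40 M

The Pd²⁺/Pd couple has the larger reduction potential, so it is the cathode: E°cell = +0.912 − (+0.343) = +0.569 V and n = 2.
From the Nernst equation, log Q = n(E° − E)/0.0592 = 2·(+0.569 − (+0.547))/0.0592 = 0.743.
The balanced reaction is Pd2+(aq) + Cu(s) → Pd(s) + Cu2+(aq), so Q = [Cu2+(aq)] / [Pd2+(aq)].
Substituting the known concentrations and solving, log [Pd2+(aq)] = −0.399 and [Pd2+(aq)] = 0.40 M.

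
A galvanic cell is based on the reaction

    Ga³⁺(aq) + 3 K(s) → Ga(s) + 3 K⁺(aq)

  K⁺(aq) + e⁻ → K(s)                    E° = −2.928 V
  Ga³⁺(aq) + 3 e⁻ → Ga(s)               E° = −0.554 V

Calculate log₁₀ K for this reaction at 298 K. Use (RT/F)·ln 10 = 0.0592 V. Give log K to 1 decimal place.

log K = 120.3

The Ga³⁺/Ga couple is reduced (cathode); E°cell = −0.554 − (−2.928) = +2.374 V with n = 3.
At equilibrium E = 0, so log K = nE°cell / 0.0592 = (3)(+2.374) / 0.0592 = 120.3.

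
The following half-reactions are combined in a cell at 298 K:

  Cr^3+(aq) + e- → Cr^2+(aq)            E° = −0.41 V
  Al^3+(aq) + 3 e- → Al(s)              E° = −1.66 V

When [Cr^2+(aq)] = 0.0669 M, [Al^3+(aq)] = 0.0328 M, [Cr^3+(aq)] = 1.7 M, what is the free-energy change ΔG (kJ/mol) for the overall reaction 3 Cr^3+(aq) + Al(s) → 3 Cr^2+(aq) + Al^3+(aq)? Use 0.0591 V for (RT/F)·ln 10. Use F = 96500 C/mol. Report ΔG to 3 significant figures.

−394 kJ/mol

With Cr³⁺/Cr²⁺ reduced at the cathode, E°cell = −0.41 − (−1.66) = +1.25 V and n = 3.
The reaction quotient is ([Cr^2+(aq)]^3·[Al^3+(aq)]) / [Cr^3+(aq)]^3 = 2×10^−6; by Nernst, E = +1.25 − (0.0591/3)(−5.699) = +1.3623 V.
Then ΔG = −nFE = −3 × 96500 × +1.3623 J/mol = −394 kJ/mol.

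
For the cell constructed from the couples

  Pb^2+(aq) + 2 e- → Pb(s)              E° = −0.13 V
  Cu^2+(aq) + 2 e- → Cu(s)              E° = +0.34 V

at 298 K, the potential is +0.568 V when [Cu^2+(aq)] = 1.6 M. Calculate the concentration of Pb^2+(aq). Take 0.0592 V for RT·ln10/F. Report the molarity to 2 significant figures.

0.00078 M

The Cu²⁺/Cu couple has the larger reduction potential, so it is the cathode: E°cell = +0.34 − (−0.13) = +0.47 V and n = 2.
Rearranging E = E° − (0.0592/n)·log Q gives log Q = 2(+0.47 − (+0.568))/0.0592 = −3.311.
For Cu^2+(aq) + Pb(s) → Cu(s) + Pb^2+(aq), the reaction quotient is Q = [Pb^2+(aq)] / [Cu^2+(aq)].
Solving for the unknown gives log [Pb^2+(aq)] = −3.107, so [Pb^2+(aq)] ≈ 0.00078 M.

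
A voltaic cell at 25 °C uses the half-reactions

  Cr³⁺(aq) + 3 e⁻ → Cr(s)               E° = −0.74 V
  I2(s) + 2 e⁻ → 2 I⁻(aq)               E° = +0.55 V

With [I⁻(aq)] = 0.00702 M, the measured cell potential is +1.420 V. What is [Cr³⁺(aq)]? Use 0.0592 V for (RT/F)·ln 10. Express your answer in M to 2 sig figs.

With I₂/I⁻ at the cathode and Cr³⁺/Cr at the anode, E°cell = +0.55 − (−0.74) = +1.29 V (n = 6).
Since E = E° − (0.0592/n)·log Q, log Q = n(E° − E)/0.0592 = −13.176.
Balancing electrons gives 3 I2(s) + 2 Cr(s) → 6 I⁻(aq) + 2 Cr³⁺(aq); thus Q = [I⁻(aq)]^6·[Cr³⁺(aq)]^2.
Substituting the known concentrations and solving, log [Cr³⁺(aq)] = −0.127 and [Cr³⁺(aq)] = 0.75 M.

0.75 M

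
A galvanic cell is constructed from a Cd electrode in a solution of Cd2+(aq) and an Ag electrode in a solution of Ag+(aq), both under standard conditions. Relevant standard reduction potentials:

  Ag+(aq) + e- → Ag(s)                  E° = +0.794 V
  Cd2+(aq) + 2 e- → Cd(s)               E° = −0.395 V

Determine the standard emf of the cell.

+1.189 V

Of the two couples in this cell, the one with the more positive reduction potential is reduced at the cathode: here that is Ag⁺/Ag (+0.794 V); Cd²⁺/Cd (−0.395 V) is the anode.
E°cell = E°(cathode) − E°(anode) = +0.794 − (−0.395) = +1.189 V.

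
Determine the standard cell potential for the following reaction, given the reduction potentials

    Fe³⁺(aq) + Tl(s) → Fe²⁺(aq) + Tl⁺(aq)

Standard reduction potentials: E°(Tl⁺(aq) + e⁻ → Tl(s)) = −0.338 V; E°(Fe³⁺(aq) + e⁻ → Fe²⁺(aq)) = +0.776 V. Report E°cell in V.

In the reaction as written, Fe³⁺(aq) is reduced (cathode) and Tl⁺(aq) is produced by oxidation at the anode.
E°cell = E°(cathode) − E°(anode) = +0.776 − (−0.338) = +1.114 V.
The positive value indicates the reaction is spontaneous as written.

+1.114 V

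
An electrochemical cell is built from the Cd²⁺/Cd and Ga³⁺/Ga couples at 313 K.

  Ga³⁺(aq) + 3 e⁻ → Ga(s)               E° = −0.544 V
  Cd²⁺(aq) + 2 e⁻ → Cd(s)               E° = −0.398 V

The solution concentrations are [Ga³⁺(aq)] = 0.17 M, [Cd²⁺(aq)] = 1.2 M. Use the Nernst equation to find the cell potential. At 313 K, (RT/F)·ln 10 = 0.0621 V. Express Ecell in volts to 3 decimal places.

Since E°(Cd²⁺/Cd) > E°(Ga³⁺/Ga), Cd²⁺/Cd serves as the cathode.
E°cell = E°cat − E°an = −0.398 − (−0.544) = +0.146 V; n = 6.
Balancing gives 3 Cd²⁺(aq) + 2 Ga(s) → 3 Cd(s) + 2 Ga³⁺(aq); hence Q = [Ga³⁺(aq)]^2 / [Cd²⁺(aq)]^3 = 0.0167 (log Q = −1.777).
Applying E = E° − (RT ln10/nF)·log Q gives +0.146 − (0.0621/6)(−1.777) = +0.164 V.

+0.164 V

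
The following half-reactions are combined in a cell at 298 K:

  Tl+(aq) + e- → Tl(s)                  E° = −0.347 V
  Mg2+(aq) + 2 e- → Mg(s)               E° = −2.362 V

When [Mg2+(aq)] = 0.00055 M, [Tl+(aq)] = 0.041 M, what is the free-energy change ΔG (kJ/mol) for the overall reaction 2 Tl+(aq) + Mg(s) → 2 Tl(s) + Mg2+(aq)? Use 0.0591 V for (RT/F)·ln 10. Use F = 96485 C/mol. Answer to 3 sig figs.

E°cell = −0.347 − (−2.362) = +2.015 V; the balanced reaction transfers n = 2 electrons.
The reaction quotient is [Mg2+(aq)] / [Tl+(aq)]^2 = 0.327; by Nernst, E = +2.015 − (0.0591/2)(−0.485) = +2.0293 V.
Finally ΔG = −nFE = −(2)(96485 C/mol)(+2.0293 V) = −392 kJ/mol.

−392 kJ/mol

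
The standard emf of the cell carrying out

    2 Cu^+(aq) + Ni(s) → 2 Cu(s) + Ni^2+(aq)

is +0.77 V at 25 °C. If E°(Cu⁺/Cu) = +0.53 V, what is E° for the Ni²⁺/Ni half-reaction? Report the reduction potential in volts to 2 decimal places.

−0.24 V

In the reaction as written the Cu⁺/Cu couple is reduced (cathode) and Ni²⁺/Ni is oxidized (anode), so E°cell = E°(Cu⁺/Cu) − E°(Ni²⁺/Ni).
E°(Ni²⁺/Ni) = E°(cathode) − E°cell = +0.53 − (+0.77) = −0.24 V.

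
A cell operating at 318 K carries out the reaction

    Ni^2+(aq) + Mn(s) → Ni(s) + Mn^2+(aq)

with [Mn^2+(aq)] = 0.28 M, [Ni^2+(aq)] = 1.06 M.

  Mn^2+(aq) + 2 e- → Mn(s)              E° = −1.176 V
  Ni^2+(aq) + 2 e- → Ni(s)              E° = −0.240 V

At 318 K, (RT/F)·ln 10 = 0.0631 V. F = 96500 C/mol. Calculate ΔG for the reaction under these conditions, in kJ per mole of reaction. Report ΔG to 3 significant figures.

−184 kJ/mol

The standard cell potential is −0.240 − (−1.176) = +0.936 V, with n = 2 electrons in the balanced equation.
Q = [Mn^2+(aq)] / [Ni^2+(aq)] = 0.264, so log Q = −0.578 and E = +0.936 − (0.0631/2)(−0.578) = +0.9542 V.
Finally ΔG = −nFE = −(2)(96500 C/mol)(+0.9542 V) = −184 kJ/mol.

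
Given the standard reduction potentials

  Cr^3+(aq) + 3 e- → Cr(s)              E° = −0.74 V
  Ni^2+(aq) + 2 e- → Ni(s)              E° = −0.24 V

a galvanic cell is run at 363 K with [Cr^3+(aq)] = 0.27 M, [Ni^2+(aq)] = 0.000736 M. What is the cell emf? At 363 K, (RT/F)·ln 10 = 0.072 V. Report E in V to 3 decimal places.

+0.401 V

The Ni²⁺/Ni couple has the more positive E°, so it is the cathode; Cr³⁺/Cr is the anode.
The standard potential is −0.24 − (−0.74) = +0.50 V and the balanced reaction transfers n = 6 electrons.
The balanced reaction is 3 Ni^2+(aq) + 2 Cr(s) → 3 Ni(s) + 2 Cr^3+(aq), so Q = [Cr^3+(aq)]^2 / [Ni^2+(aq)]^3 = 1.83×10^8 and log Q = 8.262.
E = E° − (0.072/n)·log Q = +0.50 − (0.072/6)(8.262) = +0.401 V.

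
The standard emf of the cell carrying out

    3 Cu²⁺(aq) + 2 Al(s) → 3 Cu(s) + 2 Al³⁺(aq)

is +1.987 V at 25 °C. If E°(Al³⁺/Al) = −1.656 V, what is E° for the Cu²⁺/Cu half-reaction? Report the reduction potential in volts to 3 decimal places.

+0.331 V

In the reaction as written the Cu²⁺/Cu couple is reduced (cathode) and Al³⁺/Al is oxidized (anode), so E°cell = E°(Cu²⁺/Cu) − E°(Al³⁺/Al).
E°(Cu²⁺/Cu) = E°cell + E°(anode) = +1.987 + (−1.656) = +0.331 V.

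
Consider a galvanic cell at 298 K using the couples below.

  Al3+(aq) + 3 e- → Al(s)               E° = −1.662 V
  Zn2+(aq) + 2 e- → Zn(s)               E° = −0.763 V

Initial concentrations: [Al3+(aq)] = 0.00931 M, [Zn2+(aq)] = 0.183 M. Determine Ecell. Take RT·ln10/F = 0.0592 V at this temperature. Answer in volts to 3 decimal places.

+0.917 V

Since E°(Zn²⁺/Zn) > E°(Al³⁺/Al), Zn²⁺/Zn serves as the cathode.
E°cell = E°cat − E°an = −0.763 − (−1.662) = +0.899 V; n = 6.
The balanced reaction is 3 Zn2+(aq) + 2 Al(s) → 3 Zn(s) + 2 Al3+(aq), so Q = [Al3+(aq)]^2 / [Zn2+(aq)]^3 = 0.0141 and log Q = −1.849.
E = E° − (0.0592/n)·log Q = +0.899 − (0.0592/6)(−1.849) = +0.917 V.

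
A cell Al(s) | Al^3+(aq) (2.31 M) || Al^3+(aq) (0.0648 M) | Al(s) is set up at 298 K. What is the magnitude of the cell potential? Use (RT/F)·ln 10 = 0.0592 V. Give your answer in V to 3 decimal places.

0.031 V

For a concentration cell E°cell = 0, since both electrodes use the same couple.
The compartment with the higher Al^3+(aq) concentration (2.31 M) acts as the cathode; ions are reduced there and produced at the dilute (0.0648 M) anode.
With n = 3, Ecell = −(0.0592/3)·log([dilute]/[conc]) = −(0.0592/3)·log(0.0648/2.31) = +0.031 V.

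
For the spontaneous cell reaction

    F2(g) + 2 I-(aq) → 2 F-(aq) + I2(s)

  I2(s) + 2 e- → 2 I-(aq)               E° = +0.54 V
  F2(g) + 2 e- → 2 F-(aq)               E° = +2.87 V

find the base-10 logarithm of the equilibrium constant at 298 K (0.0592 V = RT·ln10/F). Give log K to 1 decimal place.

log K = 78.7

The F₂/F⁻ couple is reduced (cathode); E°cell = +2.87 − (+0.54) = +2.33 V with n = 2.
At equilibrium E = 0, so log K = nE°cell / 0.0592 = (2)(+2.33) / 0.0592 = 78.7.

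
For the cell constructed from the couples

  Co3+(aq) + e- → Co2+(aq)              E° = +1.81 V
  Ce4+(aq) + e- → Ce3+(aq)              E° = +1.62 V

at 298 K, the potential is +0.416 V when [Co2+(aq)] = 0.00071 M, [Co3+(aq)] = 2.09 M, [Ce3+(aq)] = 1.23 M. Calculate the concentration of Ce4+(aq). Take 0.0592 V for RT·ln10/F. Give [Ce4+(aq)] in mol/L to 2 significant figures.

0.55 M

With Co³⁺/Co²⁺ at the cathode and Ce⁴⁺/Ce³⁺ at the anode, E°cell = +1.81 − (+1.62) = +0.19 V (n = 1).
From the Nernst equation, log Q = n(E° − E)/0.0592 = 1·(+0.19 − (+0.416))/0.0592 = −3.818.
For Co3+(aq) + Ce3+(aq) → Co2+(aq) + Ce4+(aq), the reaction quotient is Q = ([Co2+(aq)]·[Ce4+(aq)]) / ([Co3+(aq)]·[Ce3+(aq)]).
Solving for the unknown gives log [Ce4+(aq)] = −0.259, so [Ce4+(aq)] ≈ 0.55 M.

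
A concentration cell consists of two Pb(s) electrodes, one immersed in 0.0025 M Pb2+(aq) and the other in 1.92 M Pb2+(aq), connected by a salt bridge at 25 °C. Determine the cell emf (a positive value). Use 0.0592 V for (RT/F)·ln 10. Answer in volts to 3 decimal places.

0.085 V

For a concentration cell E°cell = 0, since both electrodes use the same couple.
The compartment with the higher Pb2+(aq) concentration (1.92 M) acts as the cathode; ions are reduced there and produced at the dilute (0.0025 M) anode.
With n = 2, Ecell = −(0.0592/2)·log([dilute]/[conc]) = −(0.0592/2)·log(0.0025/1.92) = +0.085 V.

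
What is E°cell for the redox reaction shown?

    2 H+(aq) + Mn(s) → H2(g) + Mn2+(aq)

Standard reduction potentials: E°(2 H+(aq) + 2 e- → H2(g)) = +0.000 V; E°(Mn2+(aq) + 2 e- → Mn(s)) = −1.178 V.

H+(aq) gains electrons, so the 2H⁺/H₂ couple is the cathode; the Mn²⁺/Mn couple is the anode.
E°cell = E°(cathode) − E°(anode) = +0.000 − (−1.178) = +1.178 V.

+1.178 V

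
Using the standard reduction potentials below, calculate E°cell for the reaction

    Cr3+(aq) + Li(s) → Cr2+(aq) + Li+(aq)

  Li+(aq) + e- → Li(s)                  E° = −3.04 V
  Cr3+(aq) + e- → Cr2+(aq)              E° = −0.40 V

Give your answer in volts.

+2.64 V

In the reaction as written, Cr3+(aq) is reduced (cathode) and Li+(aq) is produced by oxidation at the anode.
E°cell = E°(cathode) − E°(anode) = −0.40 − (−3.04) = +2.64 V.
The positive value indicates the reaction is spontaneous as written.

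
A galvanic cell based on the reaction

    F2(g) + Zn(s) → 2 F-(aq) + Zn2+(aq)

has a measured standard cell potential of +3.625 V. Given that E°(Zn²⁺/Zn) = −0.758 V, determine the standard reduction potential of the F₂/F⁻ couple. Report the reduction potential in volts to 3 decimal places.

+2.867 V

In the reaction as written the F₂/F⁻ couple is reduced (cathode) and Zn²⁺/Zn is oxidized (anode), so E°cell = E°(F₂/F⁻) − E°(Zn²⁺/Zn).
E°(F₂/F⁻) = E°cell + E°(anode) = +3.625 + (−0.758) = +2.867 V.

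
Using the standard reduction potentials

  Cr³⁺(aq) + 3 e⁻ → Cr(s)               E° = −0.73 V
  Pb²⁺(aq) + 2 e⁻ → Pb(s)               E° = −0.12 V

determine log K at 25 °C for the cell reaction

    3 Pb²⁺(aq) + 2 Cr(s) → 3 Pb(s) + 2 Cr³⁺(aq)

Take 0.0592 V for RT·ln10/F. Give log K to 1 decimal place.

The Pb²⁺/Pb couple is reduced (cathode); E°cell = −0.12 − (−0.73) = +0.61 V with n = 6.
At equilibrium E = 0, so log K = nE°cell / 0.0592 = (6)(+0.61) / 0.0592 = 61.8.

log K = 61.8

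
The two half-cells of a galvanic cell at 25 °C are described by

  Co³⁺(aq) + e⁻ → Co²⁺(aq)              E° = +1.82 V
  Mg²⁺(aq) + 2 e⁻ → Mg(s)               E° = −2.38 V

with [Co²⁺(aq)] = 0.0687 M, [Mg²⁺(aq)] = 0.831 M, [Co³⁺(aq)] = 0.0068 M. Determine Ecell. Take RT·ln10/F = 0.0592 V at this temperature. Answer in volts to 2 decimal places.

+4.14 V

Since E°(Co³⁺/Co²⁺) > E°(Mg²⁺/Mg), Co³⁺/Co²⁺ serves as the cathode.
The standard potential is +1.82 − (−2.38) = +4.20 V and the balanced reaction transfers n = 2 electrons.
Balancing gives 2 Co³⁺(aq) + Mg(s) → 2 Co²⁺(aq) + Mg²⁺(aq); hence Q = ([Co²⁺(aq)]^2·[Mg²⁺(aq)]) / [Co³⁺(aq)]^2 = 84.8 (log Q = 1.928).
E = E° − (0.0592/n)·log Q = +4.20 − (0.0592/2)(1.928) = +4.14 V.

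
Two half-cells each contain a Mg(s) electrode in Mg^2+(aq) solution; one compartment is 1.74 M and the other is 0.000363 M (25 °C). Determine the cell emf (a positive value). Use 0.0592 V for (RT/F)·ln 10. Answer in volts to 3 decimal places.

0.109 V

For a concentration cell E°cell = 0, since both electrodes use the same couple.
The compartment with the higher Mg^2+(aq) concentration (1.74 M) acts as the cathode; ions are reduced there and produced at the dilute (0.000363 M) anode.
With n = 2, Ecell = −(0.0592/2)·log([dilute]/[conc]) = −(0.0592/2)·log(0.000363/1.74) = +0.109 V.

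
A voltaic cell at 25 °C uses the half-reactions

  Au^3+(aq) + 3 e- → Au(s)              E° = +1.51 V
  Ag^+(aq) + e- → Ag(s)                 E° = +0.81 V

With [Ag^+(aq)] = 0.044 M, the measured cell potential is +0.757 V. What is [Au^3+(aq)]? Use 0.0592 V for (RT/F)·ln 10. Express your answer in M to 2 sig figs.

0.066 M

With Au³⁺/Au at the cathode and Ag⁺/Ag at the anode, E°cell = +1.51 − (+0.81) = +0.70 V (n = 3).
From the Nernst equation, log Q = n(E° − E)/0.0592 = 3·(+0.70 − (+0.757))/0.0592 = −2.889.
For Au^3+(aq) + 3 Ag(s) → Au(s) + 3 Ag^+(aq), the reaction quotient is Q = [Ag^+(aq)]^3 / [Au^3+(aq)].
Solving for the unknown gives log [Au^3+(aq)] = −1.181, so [Au^3+(aq)] ≈ 0.066 M.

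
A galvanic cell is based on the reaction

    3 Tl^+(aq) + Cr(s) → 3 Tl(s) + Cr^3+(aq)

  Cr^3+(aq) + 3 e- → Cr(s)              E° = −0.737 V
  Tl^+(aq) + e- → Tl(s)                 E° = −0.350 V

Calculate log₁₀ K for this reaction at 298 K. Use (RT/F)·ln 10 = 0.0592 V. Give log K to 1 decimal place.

The Tl⁺/Tl couple is reduced (cathode); E°cell = −0.350 − (−0.737) = +0.387 V with n = 3.
At equilibrium E = 0, so log K = nE°cell / 0.0592 = (3)(+0.387) / 0.0592 = 19.6.

log K = 19.6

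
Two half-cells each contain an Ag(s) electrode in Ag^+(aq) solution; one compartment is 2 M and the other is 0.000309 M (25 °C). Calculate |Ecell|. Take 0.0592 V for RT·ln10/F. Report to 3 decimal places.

For a concentration cell E°cell = 0, since both electrodes use the same couple.
The compartment with the higher Ag^+(aq) concentration (2 M) acts as the cathode; ions are reduced there and produced at the dilute (0.000309 M) anode.
With n = 1, Ecell = −(0.0592/1)·log([dilute]/[conc]) = −(0.0592/1)·log(0.000309/2) = +0.226 V.

0.226 V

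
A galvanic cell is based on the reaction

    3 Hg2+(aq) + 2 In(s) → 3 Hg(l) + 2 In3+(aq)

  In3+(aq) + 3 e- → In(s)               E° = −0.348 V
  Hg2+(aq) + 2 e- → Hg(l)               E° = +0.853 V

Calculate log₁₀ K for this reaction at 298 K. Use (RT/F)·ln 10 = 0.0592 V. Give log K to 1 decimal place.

The Hg²⁺/Hg couple is reduced (cathode); E°cell = +0.853 − (−0.348) = +1.201 V with n = 6.
At equilibrium E = 0, so log K = nE°cell / 0.0592 = (6)(+1.201) / 0.0592 = 121.7.

log K = 121.7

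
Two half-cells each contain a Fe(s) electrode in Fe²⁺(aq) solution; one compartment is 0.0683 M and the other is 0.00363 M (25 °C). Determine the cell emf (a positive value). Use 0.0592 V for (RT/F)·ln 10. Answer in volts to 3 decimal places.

For a concentration cell E°cell = 0, since both electrodes use the same couple.
The compartment with the higher Fe²⁺(aq) concentration (0.0683 M) acts as the cathode; ions are reduced there and produced at the dilute (0.00363 M) anode.
With n = 2, Ecell = −(0.0592/2)·log([dilute]/[conc]) = −(0.0592/2)·log(0.00363/0.0683) = +0.038 V.

0.038 V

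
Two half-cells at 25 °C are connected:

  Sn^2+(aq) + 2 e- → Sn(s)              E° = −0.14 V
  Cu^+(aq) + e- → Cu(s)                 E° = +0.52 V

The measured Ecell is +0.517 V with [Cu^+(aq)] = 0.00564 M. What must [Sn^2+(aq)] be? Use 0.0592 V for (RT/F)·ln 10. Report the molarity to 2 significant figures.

2.2 M

With Cu⁺/Cu at the cathode and Sn²⁺/Sn at the anode, E°cell = +0.52 − (−0.14) = +0.66 V (n = 2).
From the Nernst equation, log Q = n(E° − E)/0.0592 = 2·(+0.66 − (+0.517))/0.0592 = 4.831.
Balancing electrons gives 2 Cu^+(aq) + Sn(s) → 2 Cu(s) + Sn^2+(aq); thus Q = [Sn^2+(aq)] / [Cu^+(aq)]^2.
Solving for the unknown gives log [Sn^2+(aq)] = 0.334, so [Sn^2+(aq)] ≈ 2.2 M.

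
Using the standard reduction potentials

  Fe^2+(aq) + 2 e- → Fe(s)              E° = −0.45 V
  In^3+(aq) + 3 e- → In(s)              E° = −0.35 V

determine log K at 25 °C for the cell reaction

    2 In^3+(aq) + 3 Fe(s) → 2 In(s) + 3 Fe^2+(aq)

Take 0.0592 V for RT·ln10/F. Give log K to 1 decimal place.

The In³⁺/In couple is reduced (cathode); E°cell = −0.35 − (−0.45) = +0.10 V with n = 6.
At equilibrium E = 0, so log K = nE°cell / 0.0592 = (6)(+0.10) / 0.0592 = 10.1.

log K = 10.1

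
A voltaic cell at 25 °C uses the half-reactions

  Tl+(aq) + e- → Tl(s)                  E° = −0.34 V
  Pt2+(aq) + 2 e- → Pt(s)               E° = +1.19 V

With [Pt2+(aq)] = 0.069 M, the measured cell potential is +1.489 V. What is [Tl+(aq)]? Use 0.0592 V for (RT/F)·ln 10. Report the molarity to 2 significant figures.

With Pt²⁺/Pt at the cathode and Tl⁺/Tl at the anode, E°cell = +1.19 − (−0.34) = +1.53 V (n = 2).
Rearranging E = E° − (0.0592/n)·log Q gives log Q = 2(+1.53 − (+1.489))/0.0592 = 1.385.
The balanced reaction is Pt2+(aq) + 2 Tl(s) → Pt(s) + 2 Tl+(aq), so Q = [Tl+(aq)]^2 / [Pt2+(aq)].
Substituting the known concentrations and solving, log [Tl+(aq)] = 0.112 and [Tl+(aq)] = 1.3 M.

1.3 M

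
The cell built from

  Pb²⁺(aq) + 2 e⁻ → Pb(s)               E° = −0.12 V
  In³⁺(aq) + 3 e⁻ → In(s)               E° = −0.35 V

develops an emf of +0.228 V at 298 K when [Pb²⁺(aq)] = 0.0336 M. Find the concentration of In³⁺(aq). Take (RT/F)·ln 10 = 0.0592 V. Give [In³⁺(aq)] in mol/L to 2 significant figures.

With Pb²⁺/Pb at the cathode and In³⁺/In at the anode, E°cell = −0.12 − (−0.35) = +0.23 V (n = 6).
Since E = E° − (0.0592/n)·log Q, log Q = n(E° − E)/0.0592 = 0.203.
The balanced reaction is 3 Pb²⁺(aq) + 2 In(s) → 3 Pb(s) + 2 In³⁺(aq), so Q = [In³⁺(aq)]^2 / [Pb²⁺(aq)]^3.
Isolating [In³⁺(aq)] in Q = 10^{0.203} yields log [In³⁺(aq)] = −2.109, i.e. 0.0078 M.

0.0078 M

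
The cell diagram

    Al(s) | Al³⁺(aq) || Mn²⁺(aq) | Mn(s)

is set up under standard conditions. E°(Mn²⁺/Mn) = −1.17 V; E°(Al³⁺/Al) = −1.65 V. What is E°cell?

By convention the left-hand electrode in cell notation is the anode (oxidation) and the right-hand electrode is the cathode (reduction).
E°cell = E°(right) − E°(left) = −1.17 − (−1.65) = +0.48 V.

+0.48 V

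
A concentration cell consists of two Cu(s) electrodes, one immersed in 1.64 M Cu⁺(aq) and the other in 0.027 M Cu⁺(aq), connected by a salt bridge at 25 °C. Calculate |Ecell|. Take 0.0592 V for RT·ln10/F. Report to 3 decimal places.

For a concentration cell E°cell = 0, since both electrodes use the same couple.
The compartment with the higher Cu⁺(aq) concentration (1.64 M) acts as the cathode; ions are reduced there and produced at the dilute (0.027 M) anode.
With n = 1, Ecell = −(0.0592/1)·log([dilute]/[conc]) = −(0.0592/1)·log(0.027/1.64) = +0.106 V.

0.106 V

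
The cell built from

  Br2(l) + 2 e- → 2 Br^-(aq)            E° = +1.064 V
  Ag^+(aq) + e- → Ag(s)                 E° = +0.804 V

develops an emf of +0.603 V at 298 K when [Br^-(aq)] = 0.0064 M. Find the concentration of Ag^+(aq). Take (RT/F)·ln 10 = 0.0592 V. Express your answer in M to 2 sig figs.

0.00025 M

With Br₂/Br⁻ at the cathode and Ag⁺/Ag at the anode, E°cell = +1.064 − (+0.804) = +0.260 V (n = 2).
Rearranging E = E° − (0.0592/n)·log Q gives log Q = 2(+0.260 − (+0.603))/0.0592 = −11.588.
The balanced reaction is Br2(l) + 2 Ag(s) → 2 Br^-(aq) + 2 Ag^+(aq), so Q = [Br^-(aq)]^2·[Ag^+(aq)]^2.
Substituting the known concentrations and solving, log [Ag^+(aq)] = −3.600 and [Ag^+(aq)] = 0.00025 M.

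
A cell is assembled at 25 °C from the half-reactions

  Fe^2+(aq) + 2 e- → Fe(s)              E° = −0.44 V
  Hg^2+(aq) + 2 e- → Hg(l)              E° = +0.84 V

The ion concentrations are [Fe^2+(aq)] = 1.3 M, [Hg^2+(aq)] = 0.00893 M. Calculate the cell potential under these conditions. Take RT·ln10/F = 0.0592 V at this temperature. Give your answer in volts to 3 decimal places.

+1.216 V

Hg²⁺/Hg is reduced (cathode, E° = +0.84 V) and Fe²⁺/Fe is oxidized (anode).
E°cell = +0.84 − (−0.44) = +1.28 V, with n = 2 electrons transferred.
Balancing gives Hg^2+(aq) + Fe(s) → Hg(l) + Fe^2+(aq); hence Q = [Fe^2+(aq)] / [Hg^2+(aq)] = 146 (log Q = 2.163).
E = E° − (0.0592/n)·log Q = +1.28 − (0.0592/2)(2.163) = +1.216 V.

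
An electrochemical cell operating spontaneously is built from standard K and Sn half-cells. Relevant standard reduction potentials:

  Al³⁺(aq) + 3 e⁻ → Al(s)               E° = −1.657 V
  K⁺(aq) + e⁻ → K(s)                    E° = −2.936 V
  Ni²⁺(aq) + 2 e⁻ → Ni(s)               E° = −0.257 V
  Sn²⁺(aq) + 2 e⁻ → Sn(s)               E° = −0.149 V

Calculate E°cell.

+2.787 V

Of the two couples in this cell, the one with the more positive reduction potential is reduced at the cathode: here that is Sn²⁺/Sn (−0.149 V); K⁺/K (−2.936 V) is the anode.
E°cell = E°(cathode) − E°(anode) = −0.149 − (−2.936) = +2.787 V.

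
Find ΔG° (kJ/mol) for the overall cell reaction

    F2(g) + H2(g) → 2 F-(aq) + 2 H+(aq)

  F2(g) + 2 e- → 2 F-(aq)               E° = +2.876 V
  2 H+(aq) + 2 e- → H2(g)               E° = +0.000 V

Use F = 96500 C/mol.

In the reaction as written F2(g) is reduced, so the F₂/F⁻ couple is the cathode and 2H⁺/H₂ is the anode.
E°cell = +2.876 − (+0.000) = +2.876 V; balancing electrons gives n = 2.
ΔG° = −nFE°cell = −(2)(96500)(+2.876) J/mol = −555 kJ/mol.

−555 kJ/mol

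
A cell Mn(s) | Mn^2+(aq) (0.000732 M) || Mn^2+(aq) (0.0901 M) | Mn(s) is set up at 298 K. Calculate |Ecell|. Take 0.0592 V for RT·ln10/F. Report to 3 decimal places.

0.062 V

For a concentration cell E°cell = 0, since both electrodes use the same couple.
The compartment with the higher Mn^2+(aq) concentration (0.0901 M) acts as the cathode; ions are reduced there and produced at the dilute (0.000732 M) anode.
With n = 2, Ecell = −(0.0592/2)·log([dilute]/[conc]) = −(0.0592/2)·log(0.000732/0.0901) = +0.062 V.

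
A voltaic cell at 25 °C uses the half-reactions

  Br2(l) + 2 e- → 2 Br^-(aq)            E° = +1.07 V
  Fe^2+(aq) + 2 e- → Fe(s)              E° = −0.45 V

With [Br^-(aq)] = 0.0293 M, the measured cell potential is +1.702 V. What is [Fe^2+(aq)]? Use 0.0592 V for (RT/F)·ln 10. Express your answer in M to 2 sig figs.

0.00083 M

Br₂/Br⁻ is the cathode (higher E°); E°cell = +1.07 − (−0.45) = +1.52 V with n = 2.
Since E = E° − (0.0592/n)·log Q, log Q = n(E° − E)/0.0592 = −6.149.
Balancing electrons gives Br2(l) + Fe(s) → 2 Br^-(aq) + Fe^2+(aq); thus Q = [Br^-(aq)]^2·[Fe^2+(aq)].
Solving for the unknown gives log [Fe^2+(aq)] = −3.083, so [Fe^2+(aq)] ≈ 0.00083 M.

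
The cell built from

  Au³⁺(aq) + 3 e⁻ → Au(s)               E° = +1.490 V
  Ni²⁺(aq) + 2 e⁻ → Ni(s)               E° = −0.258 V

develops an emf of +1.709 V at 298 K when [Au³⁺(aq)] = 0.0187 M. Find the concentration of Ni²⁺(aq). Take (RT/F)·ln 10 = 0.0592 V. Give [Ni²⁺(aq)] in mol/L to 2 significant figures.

With Au³⁺/Au at the cathode and Ni²⁺/Ni at the anode, E°cell = +1.490 − (−0.258) = +1.748 V (n = 6).
From the Nernst equation, log Q = n(E° − E)/0.0592 = 6·(+1.748 − (+1.709))/0.0592 = 3.953.
For 2 Au³⁺(aq) + 3 Ni(s) → 2 Au(s) + 3 Ni²⁺(aq), the reaction quotient is Q = [Ni²⁺(aq)]^3 / [Au³⁺(aq)]^2.
Substituting the known concentrations and solving, log [Ni²⁺(aq)] = 0.166 and [Ni²⁺(aq)] = 1.5 M.

1.5 M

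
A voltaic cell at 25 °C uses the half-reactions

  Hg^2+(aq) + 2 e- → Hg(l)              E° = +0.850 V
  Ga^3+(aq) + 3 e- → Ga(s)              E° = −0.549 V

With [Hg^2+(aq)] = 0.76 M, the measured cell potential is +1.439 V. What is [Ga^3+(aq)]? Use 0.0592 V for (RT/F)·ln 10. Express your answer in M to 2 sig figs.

The Hg²⁺/Hg couple has the larger reduction potential, so it is the cathode: E°cell = +0.850 − (−0.549) = +1.399 V and n = 6.
Since E = E° − (0.0592/n)·log Q, log Q = n(E° − E)/0.0592 = −4.054.
Balancing electrons gives 3 Hg^2+(aq) + 2 Ga(s) → 3 Hg(l) + 2 Ga^3+(aq); thus Q = [Ga^3+(aq)]^2 / [Hg^2+(aq)]^3.
Substituting the known concentrations and solving, log [Ga^3+(aq)] = −2.206 and [Ga^3+(aq)] = 0.0062 M.

0.0062 M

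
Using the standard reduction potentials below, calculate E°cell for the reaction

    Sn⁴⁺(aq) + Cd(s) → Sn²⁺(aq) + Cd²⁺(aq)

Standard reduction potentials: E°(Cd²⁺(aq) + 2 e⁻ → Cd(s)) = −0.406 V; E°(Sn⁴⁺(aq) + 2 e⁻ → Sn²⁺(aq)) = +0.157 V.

+0.563 V

Sn⁴⁺(aq) gains electrons, so the Sn⁴⁺/Sn²⁺ couple is the cathode; the Cd²⁺/Cd couple is the anode.
E°cell = E°(cathode) − E°(anode) = +0.157 − (−0.406) = +0.563 V.
The positive value indicates the reaction is spontaneous as written.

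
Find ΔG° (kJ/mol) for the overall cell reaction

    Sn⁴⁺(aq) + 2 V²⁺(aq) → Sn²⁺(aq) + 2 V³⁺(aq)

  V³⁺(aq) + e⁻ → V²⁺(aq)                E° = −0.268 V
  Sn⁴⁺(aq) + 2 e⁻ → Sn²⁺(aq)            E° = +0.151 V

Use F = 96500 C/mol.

In the reaction as written Sn⁴⁺(aq) is reduced, so the Sn⁴⁺/Sn²⁺ couple is the cathode and V³⁺/V²⁺ is the anode.
E°cell = +0.151 − (−0.268) = +0.419 V; balancing electrons gives n = 2.
ΔG° = −nFE°cell = −(2)(96500)(+0.419) J/mol = −80.9 kJ/mol.

−80.9 kJ/mol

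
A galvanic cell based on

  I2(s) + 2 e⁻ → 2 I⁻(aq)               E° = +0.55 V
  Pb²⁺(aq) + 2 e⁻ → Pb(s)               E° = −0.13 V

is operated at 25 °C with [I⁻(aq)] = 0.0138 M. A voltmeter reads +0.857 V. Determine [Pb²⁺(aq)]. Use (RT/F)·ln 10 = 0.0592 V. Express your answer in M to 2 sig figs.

0.0055 M

I₂/I⁻ is the cathode (higher E°); E°cell = +0.55 − (−0.13) = +0.68 V with n = 2.
Since E = E° − (0.0592/n)·log Q, log Q = n(E° − E)/0.0592 = −5.980.
The balanced reaction is I2(s) + Pb(s) → 2 I⁻(aq) + Pb²⁺(aq), so Q = [I⁻(aq)]^2·[Pb²⁺(aq)].
Solving for the unknown gives log [Pb²⁺(aq)] = −2.260, so [Pb²⁺(aq)] ≈ 0.0055 M.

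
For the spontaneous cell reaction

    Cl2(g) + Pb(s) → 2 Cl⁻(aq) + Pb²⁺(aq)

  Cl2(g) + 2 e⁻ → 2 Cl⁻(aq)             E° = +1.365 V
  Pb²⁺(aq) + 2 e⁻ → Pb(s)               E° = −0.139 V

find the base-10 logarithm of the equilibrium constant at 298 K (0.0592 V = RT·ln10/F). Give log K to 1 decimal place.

log K = 50.8

The Cl₂/Cl⁻ couple is reduced (cathode); E°cell = +1.365 − (−0.139) = +1.504 V with n = 2.
At equilibrium E = 0, so log K = nE°cell / 0.0592 = (2)(+1.504) / 0.0592 = 50.8.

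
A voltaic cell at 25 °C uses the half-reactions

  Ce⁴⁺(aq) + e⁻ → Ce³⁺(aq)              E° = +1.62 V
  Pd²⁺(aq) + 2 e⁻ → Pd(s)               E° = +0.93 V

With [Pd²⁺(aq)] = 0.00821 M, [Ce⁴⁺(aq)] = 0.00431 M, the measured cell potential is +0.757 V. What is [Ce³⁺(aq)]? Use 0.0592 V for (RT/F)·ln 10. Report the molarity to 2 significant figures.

0.0035 M

Ce⁴⁺/Ce³⁺ is the cathode (higher E°); E°cell = +1.62 − (+0.93) = +0.69 V with n = 2.
Since E = E° − (0.0592/n)·log Q, log Q = n(E° − E)/0.0592 = −2.264.
Balancing electrons gives 2 Ce⁴⁺(aq) + Pd(s) → 2 Ce³⁺(aq) + Pd²⁺(aq); thus Q = ([Ce³⁺(aq)]^2·[Pd²⁺(aq)]) / [Ce⁴⁺(aq)]^2.
Isolating [Ce³⁺(aq)] in Q = 10^{−2.264} yields log [Ce³⁺(aq)] = −2.455, i.e. 0.0035 M.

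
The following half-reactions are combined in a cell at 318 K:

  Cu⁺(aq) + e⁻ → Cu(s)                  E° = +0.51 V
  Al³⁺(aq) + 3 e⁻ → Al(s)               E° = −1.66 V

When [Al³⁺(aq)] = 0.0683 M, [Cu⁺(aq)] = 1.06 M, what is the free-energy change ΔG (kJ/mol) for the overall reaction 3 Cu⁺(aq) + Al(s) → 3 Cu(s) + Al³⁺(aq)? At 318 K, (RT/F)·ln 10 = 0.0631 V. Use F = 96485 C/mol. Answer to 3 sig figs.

−636 kJ/mol

E°cell = +0.51 − (−1.66) = +2.17 V; the balanced reaction transfers n = 3 electrons.
Q = [Al³⁺(aq)] / [Cu⁺(aq)]^3 = 0.0573, so log Q = −1.241 and E = +2.17 − (0.0631/3)(−1.241) = +2.1961 V.
Then ΔG = −nFE = −3 × 96485 × +2.1961 J/mol = −636 kJ/mol.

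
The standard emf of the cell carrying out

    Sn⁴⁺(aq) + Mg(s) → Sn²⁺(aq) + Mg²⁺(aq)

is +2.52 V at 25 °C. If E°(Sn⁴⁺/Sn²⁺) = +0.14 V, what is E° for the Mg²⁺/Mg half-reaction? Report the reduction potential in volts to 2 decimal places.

In the reaction as written the Sn⁴⁺/Sn²⁺ couple is reduced (cathode) and Mg²⁺/Mg is oxidized (anode), so E°cell = E°(Sn⁴⁺/Sn²⁺) − E°(Mg²⁺/Mg).
E°(Mg²⁺/Mg) = E°(cathode) − E°cell = +0.14 − (+2.52) = −2.38 V.

−2.38 V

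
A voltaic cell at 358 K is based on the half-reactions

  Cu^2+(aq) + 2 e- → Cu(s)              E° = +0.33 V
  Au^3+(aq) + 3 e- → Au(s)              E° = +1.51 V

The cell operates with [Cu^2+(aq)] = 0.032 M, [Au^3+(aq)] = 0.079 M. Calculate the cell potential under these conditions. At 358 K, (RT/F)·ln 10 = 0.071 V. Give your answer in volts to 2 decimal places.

+1.21 V

Since E°(Au³⁺/Au) > E°(Cu²⁺/Cu), Au³⁺/Au serves as the cathode.
E°cell = +1.51 − (+0.33) = +1.18 V, with n = 6 electrons transferred.
For the overall reaction 2 Au^3+(aq) + 3 Cu(s) → 2 Au(s) + 3 Cu^2+(aq), Q = [Cu^2+(aq)]^3 / [Au^3+(aq)]^2 = 0.00525, giving log Q = −2.280.
Applying E = E° − (RT ln10/nF)·log Q gives +1.18 − (0.071/6)(−2.280) = +1.21 V.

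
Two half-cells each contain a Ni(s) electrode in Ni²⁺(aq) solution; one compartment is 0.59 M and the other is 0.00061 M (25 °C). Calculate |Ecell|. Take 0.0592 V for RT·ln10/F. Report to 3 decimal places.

0.088 V

For a concentration cell E°cell = 0, since both electrodes use the same couple.
The compartment with the higher Ni²⁺(aq) concentration (0.59 M) acts as the cathode; ions are reduced there and produced at the dilute (0.00061 M) anode.
With n = 2, Ecell = −(0.0592/2)·log([dilute]/[conc]) = −(0.0592/2)·log(0.00061/0.59) = +0.088 V.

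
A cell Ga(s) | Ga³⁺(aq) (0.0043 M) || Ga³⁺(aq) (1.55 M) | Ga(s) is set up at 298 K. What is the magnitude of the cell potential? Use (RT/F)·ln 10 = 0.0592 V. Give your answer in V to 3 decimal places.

0.050 V

For a concentration cell E°cell = 0, since both electrodes use the same couple.
The compartment with the higher Ga³⁺(aq) concentration (1.55 M) acts as the cathode; ions are reduced there and produced at the dilute (0.0043 M) anode.
With n = 3, Ecell = −(0.0592/3)·log([dilute]/[conc]) = −(0.0592/3)·log(0.0043/1.55) = +0.050 V.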